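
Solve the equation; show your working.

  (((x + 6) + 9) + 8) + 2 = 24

Step 1. [(((x + 6) + 9) + 8) + 2 = 24] +2 is outermost — subtract 2 both sides, so sub: ((x + 6) + 9) + 8 = 22.
Step 2. [((x + 6) + 9) + 8 = 22] the outer +8 inverts by subtracting 8. So sub: (x + 6) + 9 = 14.
Step 3. [(x + 6) + 9 = 14] peel the +9: subtract 9 from each side ⇒ sub: x + 6 = 5.
Step 4. [x + 6 = 5] the outer +6 inverts by subtracting 6 ⇒ sub: x = -1.

Answer: x ∈ {-1}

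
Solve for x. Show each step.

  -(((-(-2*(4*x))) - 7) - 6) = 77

Step 1. [-(((-(-2*(4*x))) - 7) - 6) = 77] LHS negated; negate both sides, so neg: ((-(-2*(4*x))) - 7) - 6 = -77.
Step 2. [((-(-2*(4*x))) - 7) - 6 = -77] add 6: x sits inside (… - 6). So sub: (-(-2*(4*x))) - 7 = -71.
Step 3. [(-(-2*(4*x))) - 7 = -71] -7 is outermost — add 7 both sides, so sub: -(-2*(4*x)) = -64.
Step 4. [-(-2*(4*x)) = -64] leading − — multiply by −1, so neg: -2*(4*x) = 64.
Step 5. [-2*(4*x) = 64] LHS = -2·(…); ÷-2 both sides, so div: 4*x = -32.
Step 6. [4*x = -32] divide by the outer 4, so div: x = -8.

Answer: x ∈ {-8}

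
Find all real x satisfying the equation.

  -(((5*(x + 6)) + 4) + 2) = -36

Step 1. [-(((5*(x + 6)) + 4) + 2) = -36] LHS negated; negate both sides. So neg: ((5*(x + 6)) + 4) + 2 = 36.
Step 2. [((5*(x + 6)) + 4) + 2 = 36] peel the +2: subtract 2 from each side, so sub: (5*(x + 6)) + 4 = 34.
Step 3. [(5*(x + 6)) + 4 = 34] subtract 4: x sits inside (… + 4), so sub: 5*(x + 6) = 30.
Step 4. [5*(x + 6) = 30] divide by the outer 5. So div: x + 6 = 6.
Step 5. [x + 6 = 6] subtract 6: x sits inside (… + 6) ⇒ sub: x = 0.

Answer: x ∈ {0}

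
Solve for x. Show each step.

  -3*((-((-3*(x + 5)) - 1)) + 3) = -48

Step 1. [-3*((-((-3*(x + 5)) - 1)) + 3) = -48] LHS = -3·(…); ÷-3 both sides ⇒ div: (-((-3*(x + 5)) - 1)) + 3 = 16.
Step 2. [(-((-3*(x + 5)) - 1)) + 3 = 16] subtract 3: x sits inside (… + 3) ⇒ sub: -((-3*(x + 5)) - 1) = 13.
Step 3. [-((-3*(x + 5)) - 1) = 13] flip signs both sides, so neg: (-3*(x + 5)) - 1 = -13.
Step 4. [(-3*(x + 5)) - 1 = -13] add 1: x sits inside (… - 1). So sub: -3*(x + 5) = -12.
Step 5. [-3*(x + 5) = -12] LHS = -3·(…); ÷-3 both sides. So div: x + 5 = 4.
Step 6. [x + 5 = 4] the outer +5 inverts by subtracting 5 ⇒ sub: x = -1.

Answer: x ∈ {-1}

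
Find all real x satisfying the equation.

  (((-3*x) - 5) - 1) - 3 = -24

Step 1. [(((-3*x) - 5) - 1) - 3 = -24] the outer -3 inverts by adding 3 ⇒ sub: ((-3*x) - 5) - 1 = -21.
Step 2. [((-3*x) - 5) - 1 = -21] peel the -1: add 1 from each side. So sub: (-3*x) - 5 = -20.
Step 3. [(-3*x) - 5 = -20] the outer -5 inverts by adding 5. So sub: -3*x = -15.
Step 4. [-3*x = -15] -3 out front; divide by -3. So div: x = 5.

Answer: x ∈ {5}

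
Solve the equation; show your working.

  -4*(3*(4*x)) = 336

Step 1. [-4*(3*(4*x)) = 336] -4·(inner) — divide through by -4, so div: 3*(4*x) = -84.
Step 2. [3*(4*x) = -84] leading coefficient 3: divide by 3 ⇒ div: 4*x = -28.
Step 3. [4*x = -28] LHS = 4·(…); ÷4 both sides, so div: x = -7.

Answer: x ∈ {-7}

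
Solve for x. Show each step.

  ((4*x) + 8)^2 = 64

Step 1. [((4*x) + 8)^2 = 64] √ both sides: 64 ≥ 0 gives two branches. So sqrt: (4*x) + 8 = 8 or -8.
Step 2. [(4*x) + 8 = 8 or -8] 8 comes off first (subtract 8) ⇒ sub: 4*x = 0 or -16.
Step 3. [4*x = 0 or -16] LHS = 4·(…); ÷4 both sides, so div: x = 0 or -4.

Answer: x ∈ {-4, 0}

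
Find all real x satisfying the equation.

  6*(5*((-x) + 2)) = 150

Step 1. [6*(5*((-x) + 2)) = 150] leading coefficient 6: divide by 6. So div: 5*((-x) + 2) = 25.
Step 2. [5*((-x) + 2) = 25] 5 out front; divide by 5 ⇒ div: (-x) + 2 = 5.
Step 3. [(-x) + 2 = 5] 2 comes off first (subtract 2). So sub: -x = 3.
Step 4. [-x = 3] flip signs both sides ⇒ neg: x = -3.

Answer: x ∈ {-3}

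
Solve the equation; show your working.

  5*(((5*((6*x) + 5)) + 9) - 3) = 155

Step 1. [5*(((5*((6*x) + 5)) + 9) - 3) = 155] LHS = 5·(…); ÷5 both sides, so div: ((5*((6*x) + 5)) + 9) - 3 = 31.
Step 2. [((5*((6*x) + 5)) + 9) - 3 = 31] 3 comes off first (add 3), so sub: (5*((6*x) + 5)) + 9 = 34.
Step 3. [(5*((6*x) + 5)) + 9 = 34] the outer +9 inverts by subtracting 9, so sub: 5*((6*x) + 5) = 25.
Step 4. [5*((6*x) + 5) = 25] 5·(inner) — divide through by 5 ⇒ div: (6*x) + 5 = 5.
Step 5. [(6*x) + 5 = 5] the outer +5 inverts by subtracting 5. So sub: 6*x = 0.
Step 6. [6*x = 0] divide by the outer 6. So div: x = 0.

Answer: x ∈ {0}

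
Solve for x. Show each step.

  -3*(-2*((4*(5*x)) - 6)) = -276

Step 1. [-3*(-2*((4*(5*x)) - 6)) = -276] leading coefficient -3: divide by -3, so div: -2*((4*(5*x)) - 6) = 92.
Step 2. [-2*((4*(5*x)) - 6) = 92] -2·(inner) — divide through by -2, so div: (4*(5*x)) - 6 = -46.
Step 3. [(4*(5*x)) - 6 = -46] add 6: x sits inside (… - 6) ⇒ sub: 4*(5*x) = -40.
Step 4. [4*(5*x) = -40] leading coefficient 4: divide by 4, so div: 5*x = -10.
Step 5. [5*x = -10] 5·(inner) — divide through by 5. So div: x = -2.

Answer: x ∈ {-2}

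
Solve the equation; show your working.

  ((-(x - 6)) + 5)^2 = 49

Step 1. [((-(x - 6)) + 5)^2 = 49] 49 ≥ 0, LHS is (·)² — take ±√. So sqrt: (-(x - 6)) + 5 = 7 or -7.
Step 2. [(-(x - 6)) + 5 = 7 or -7] 5 comes off first (subtract 5), so sub: -(x - 6) = 2 or -12.
Step 3. [-(x - 6) = 2 or -12] LHS negated; negate both sides ⇒ neg: x - 6 = -2 or 12.
Step 4. [x - 6 = -2 or 12] the outer -6 inverts by adding 6, so sub: x = 4 or 18.

Answer: x ∈ {4, 18}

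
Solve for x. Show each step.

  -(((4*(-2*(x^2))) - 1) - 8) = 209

Step 1. [-(((4*(-2*(x^2))) - 1) - 8) = 209] flip signs both sides, so neg: ((4*(-2*(x^2))) - 1) - 8 = -209.
Step 2. [((4*(-2*(x^2))) - 1) - 8 = -209] the outer -8 inverts by adding 8. So sub: (4*(-2*(x^2))) - 1 = -201.
Step 3. [(4*(-2*(x^2))) - 1 = -201] -1 is outermost — add 1 both sides ⇒ sub: 4*(-2*(x^2)) = -200.
Step 4. [4*(-2*(x^2)) = -200] 4·(inner) — divide through by 4. So div: -2*(x^2) = -50.
Step 5. [-2*(x^2) = -50] -2 out front; divide by -2, so div: x^2 = 25.
Step 6. [x^2 = 25] √ both sides: 25 ≥ 0 gives two branches, so sqrt: x = 5 or -5.

Answer: x ∈ {-5, 5}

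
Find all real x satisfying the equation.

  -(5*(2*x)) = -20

Step 1. [-(5*(2*x)) = -20] flip signs both sides ⇒ neg: 5*(2*x) = 20.
Step 2. [5*(2*x) = 20] divide by the outer 5, so div: 2*x = 4.
Step 3. [2*x = 4] 2·(inner) — divide through by 2. So div: x = 2.

Answer: x ∈ {2}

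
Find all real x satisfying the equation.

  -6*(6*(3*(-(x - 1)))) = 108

Step 1. [-6*(6*(3*(-(x - 1)))) = 108] divide by the outer -6 ⇒ div: 6*(3*(-(x - 1))) = -18.
Step 2. [6*(3*(-(x - 1))) = -18] divide by the outer 6 ⇒ div: 3*(-(x - 1)) = -3.
Step 3. [3*(-(x - 1)) = -3] 3 out front; divide by 3, so div: -(x - 1) = -1.
Step 4. [-(x - 1) = -1] flip signs both sides. So neg: x - 1 = 1.
Step 5. [x - 1 = 1] 1 comes off first (add 1) ⇒ sub: x = 2.

Answer: x ∈ {2}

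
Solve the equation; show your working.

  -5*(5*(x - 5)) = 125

Step 1. [-5*(5*(x - 5)) = 125] -5 out front; divide by -5. So div: 5*(x - 5) = -25.
Step 2. [5*(x - 5) = -25] LHS = 5·(…); ÷5 both sides ⇒ div: x - 5 = -5.
Step 3. [x - 5 = -5] 5 comes off first (add 5), so sub: x = 0.

Answer: x ∈ {0}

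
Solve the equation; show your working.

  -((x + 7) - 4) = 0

Step 1. [-((x + 7) - 4) = 0] flip signs both sides ⇒ neg: (x + 7) - 4 = 0.
Step 2. [(x + 7) - 4 = 0] the outer -4 inverts by adding 4 ⇒ sub: x + 7 = 4.
Step 3. [x + 7 = 4] peel the +7: subtract 7 from each side, so sub: x = -3.

Answer: x ∈ {-3}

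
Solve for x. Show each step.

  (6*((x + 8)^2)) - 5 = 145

Step 1. [(6*((x + 8)^2)) - 5 = 145] the outer -5 inverts by adding 5 ⇒ sub: 6*((x + 8)^2) = 150.
Step 2. [6*((x + 8)^2) = 150] 6·(inner) — divide through by 6 ⇒ div: (x + 8)^2 = 25.
Step 3. [(x + 8)^2 = 25] LHS squared, RHS 25 ≥ 0: apply √ (±). So sqrt: x + 8 = 5 or -5.
Step 4. [x + 8 = 5 or -5] 8 comes off first (subtract 8) ⇒ sub: x = -3 or -13.

Answer: x ∈ {-13, -3}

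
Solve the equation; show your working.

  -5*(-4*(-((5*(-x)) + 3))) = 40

Step 1. [-5*(-4*(-((5*(-x)) + 3))) = 40] divide by the outer -5, so div: -4*(-((5*(-x)) + 3)) = -8.
Step 2. [-4*(-((5*(-x)) + 3)) = -8] LHS = -4·(…); ÷-4 both sides. So div: -((5*(-x)) + 3) = 2.
Step 3. [-((5*(-x)) + 3) = 2] LHS negated; negate both sides ⇒ neg: (5*(-x)) + 3 = -2.
Step 4. [(5*(-x)) + 3 = -2] +3 is outermost — subtract 3 both sides. So sub: 5*(-x) = -5.
Step 5. [5*(-x) = -5] LHS = 5·(…); ÷5 both sides. So div: -x = -1.
Step 6. [-x = -1] flip signs both sides. So neg: x = 1.

Answer: x ∈ {1}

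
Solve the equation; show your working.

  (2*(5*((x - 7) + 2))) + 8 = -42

Step 1. [(2*(5*((x - 7) + 2))) + 8 = -42] 2 | LHS and 2 | -42: pull 2 out ⇒ factor: (5*((x - 7) + 2)) + 4 = -21.
Step 2. [(5*((x - 7) + 2)) + 4 = -21] peel the +4: subtract 4 from each side. So sub: 5*((x - 7) + 2) = -25.
Step 3. [5*((x - 7) + 2) = -25] LHS = 5·(…); ÷5 both sides. So div: (x - 7) + 2 = -5.
Step 4. [(x - 7) + 2 = -5] peel the +2: subtract 2 from each side, so sub: x - 7 = -7.
Step 5. [x - 7 = -7] add 7: x sits inside (… - 7), so sub: x = 0.

Answer: x ∈ {0}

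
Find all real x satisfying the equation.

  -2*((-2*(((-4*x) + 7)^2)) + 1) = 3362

Step 1. [-2*((-2*(((-4*x) + 7)^2)) + 1) = 3362] leading coefficient -2: divide by -2. So div: (-2*(((-4*x) + 7)^2)) + 1 = -1681.
Step 2. [(-2*(((-4*x) + 7)^2)) + 1 = -1681] peel the +1: subtract 1 from each side, so sub: -2*(((-4*x) + 7)^2) = -1682.
Step 3. [-2*(((-4*x) + 7)^2) = -1682] leading coefficient -2: divide by -2, so div: ((-4*x) + 7)^2 = 841.
Step 4. [((-4*x) + 7)^2 = 841] √ both sides: 841 ≥ 0 gives two branches ⇒ sqrt: (-4*x) + 7 = 29 or -29.
Step 5. [(-4*x) + 7 = 29 or -29] the outer +7 inverts by subtracting 7, so sub: -4*x = 22 or -36.
Step 6. [-4*x = 22 or -36] LHS = -4·(…); ÷-4 both sides. So div: x = -11/2 or 9.

Answer: x ∈ {-11/2, 9}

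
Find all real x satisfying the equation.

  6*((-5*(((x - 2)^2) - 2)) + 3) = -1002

Step 1. [6*((-5*(((x - 2)^2) - 2)) + 3) = -1002] 6 out front; divide by 6, so div: (-5*(((x - 2)^2) - 2)) + 3 = -167.
Step 2. [(-5*(((x - 2)^2) - 2)) + 3 = -167] +3 is outermost — subtract 3 both sides ⇒ sub: -5*(((x - 2)^2) - 2) = -170.
Step 3. [-5*(((x - 2)^2) - 2) = -170] divide by the outer -5 ⇒ div: ((x - 2)^2) - 2 = 34.
Step 4. [((x - 2)^2) - 2 = 34] add 2: x sits inside (… - 2) ⇒ sub: (x - 2)^2 = 36.
Step 5. [(x - 2)^2 = 36] LHS squared, RHS 36 ≥ 0: apply √ (±), so sqrt: x - 2 = 6 or -6.
Step 6. [x - 2 = 6 or -6] -2 is outermost — add 2 both sides ⇒ sub: x = 8 or -4.

Answer: x ∈ {-4, 8}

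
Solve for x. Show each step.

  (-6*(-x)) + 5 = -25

Step 1. [(-6*(-x)) + 5 = -25] peel the +5: subtract 5 from each side. So sub: -6*(-x) = -30.
Step 2. [-6*(-x) = -30] -6 out front; divide by -6 ⇒ div: -x = 5.
Step 3. [-x = 5] LHS negated; negate both sides ⇒ neg: x = -5.

Answer: x ∈ {-5}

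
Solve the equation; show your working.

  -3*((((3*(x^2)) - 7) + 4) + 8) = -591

Step 1. [-3*((((3*(x^2)) - 7) + 4) + 8) = -591] -3·(inner) — divide through by -3, so div: (((3*(x^2)) - 7) + 4) + 8 = 197.
Step 2. [(((3*(x^2)) - 7) + 4) + 8 = 197] peel the +8: subtract 8 from each side ⇒ sub: ((3*(x^2)) - 7) + 4 = 189.
Step 3. [((3*(x^2)) - 7) + 4 = 189] 4 comes off first (subtract 4) ⇒ sub: (3*(x^2)) - 7 = 185.
Step 4. [(3*(x^2)) - 7 = 185] -7 is outermost — add 7 both sides ⇒ sub: 3*(x^2) = 192.
Step 5. [3*(x^2) = 192] LHS = 3·(…); ÷3 both sides ⇒ div: x^2 = 64.
Step 6. [x^2 = 64] 64 ≥ 0, LHS is (·)² — take ±√ ⇒ sqrt: x = 8 or -8.

Answer: x ∈ {-8, 8}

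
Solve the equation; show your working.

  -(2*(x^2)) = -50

Step 1. [-(2*(x^2)) = -50] leading − — multiply by −1, so neg: 2*(x^2) = 50.
Step 2. [2*(x^2) = 50] 2·(inner) — divide through by 2, so div: x^2 = 25.
Step 3. [x^2 = 25] √ both sides: 25 ≥ 0 gives two branches ⇒ sqrt: x = 5 or -5.

Answer: x ∈ {-5, 5}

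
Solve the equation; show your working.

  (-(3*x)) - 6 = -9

Step 1. [(-(3*x)) - 6 = -9] peel the -6: add 6 from each side ⇒ sub: -(3*x) = -3.
Step 2. [-(3*x) = -3] flip signs both sides ⇒ neg: 3*x = 3.
Step 3. [3*x = 3] leading coefficient 3: divide by 3, so div: x = 1.

Answer: x ∈ {1}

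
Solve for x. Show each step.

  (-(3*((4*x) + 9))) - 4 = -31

Step 1. [(-(3*((4*x) + 9))) - 4 = -31] 4 comes off first (add 4) ⇒ sub: -(3*((4*x) + 9)) = -27.
Step 2. [-(3*((4*x) + 9)) = -27] flip signs both sides, so neg: 3*((4*x) + 9) = 27.
Step 3. [3*((4*x) + 9) = 27] divide by the outer 3, so div: (4*x) + 9 = 9.
Step 4. [(4*x) + 9 = 9] the outer +9 inverts by subtracting 9, so sub: 4*x = 0.
Step 5. [4*x = 0] 4 out front; divide by 4, so div: x = 0.

Answer: x ∈ {0}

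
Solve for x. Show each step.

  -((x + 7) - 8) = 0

Step 1. [-((x + 7) - 8) = 0] LHS negated; negate both sides, so neg: (x + 7) - 8 = 0.
Step 2. [(x + 7) - 8 = 0] 8 comes off first (add 8). So sub: x + 7 = 8.
Step 3. [x + 7 = 8] +7 is outermost — subtract 7 both sides. So sub: x = 1.

Answer: x ∈ {1}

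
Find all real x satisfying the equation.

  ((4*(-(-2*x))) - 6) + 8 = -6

Step 1. [((4*(-(-2*x))) - 6) + 8 = -6] subtract 8: x sits inside (… + 8). So sub: (4*(-(-2*x))) - 6 = -14.
Step 2. [(4*(-(-2*x))) - 6 = -14] the outer -6 inverts by adding 6 ⇒ sub: 4*(-(-2*x)) = -8.
Step 3. [4*(-(-2*x)) = -8] 4 out front; divide by 4. So div: -(-2*x) = -2.
Step 4. [-(-2*x) = -2] leading − — multiply by −1 ⇒ neg: -2*x = 2.
Step 5. [-2*x = 2] -2·(inner) — divide through by -2. So div: x = -1.

Answer: x ∈ {-1}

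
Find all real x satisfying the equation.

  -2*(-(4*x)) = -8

Step 1. [-2*(-(4*x)) = -8] leading coefficient -2: divide by -2, so div: -(4*x) = 4.
Step 2. [-(4*x) = 4] flip signs both sides ⇒ neg: 4*x = -4.
Step 3. [4*x = -4] LHS = 4·(…); ÷4 both sides, so div: x = -1.

Answer: x ∈ {-1}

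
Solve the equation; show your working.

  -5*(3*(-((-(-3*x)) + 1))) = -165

Step 1. [-5*(3*(-((-(-3*x)) + 1))) = -165] divide by the outer -5. So div: 3*(-((-(-3*x)) + 1)) = 33.
Step 2. [3*(-((-(-3*x)) + 1)) = 33] LHS = 3·(…); ÷3 both sides. So div: -((-(-3*x)) + 1) = 11.
Step 3. [-((-(-3*x)) + 1) = 11] flip signs both sides. So neg: (-(-3*x)) + 1 = -11.
Step 4. [(-(-3*x)) + 1 = -11] +1 is outermost — subtract 1 both sides. So sub: -(-3*x) = -12.
Step 5. [-(-3*x) = -12] LHS negated; negate both sides. So neg: -3*x = 12.
Step 6. [-3*x = 12] divide by the outer -3 ⇒ div: x = -4.

Answer: x ∈ {-4}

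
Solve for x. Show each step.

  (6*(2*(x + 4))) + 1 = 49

Step 1. [(6*(2*(x + 4))) + 1 = 49] the outer +1 inverts by subtracting 1, so sub: 6*(2*(x + 4)) = 48.
Step 2. [6*(2*(x + 4)) = 48] divide by the outer 6. So div: 2*(x + 4) = 8.
Step 3. [2*(x + 4) = 8] divide by the outer 2 ⇒ div: x + 4 = 4.
Step 4. [x + 4 = 4] 4 comes off first (subtract 4), so sub: x = 0.

Answer: x ∈ {0}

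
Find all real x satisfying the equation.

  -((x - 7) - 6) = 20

Step 1. [-((x - 7) - 6) = 20] leading − — multiply by −1. So neg: (x - 7) - 6 = -20.
Step 2. [(x - 7) - 6 = -20] 6 comes off first (add 6). So sub: x - 7 = -14.
Step 3. [x - 7 = -14] add 7: x sits inside (… - 7) ⇒ sub: x = -7.

Answer: x ∈ {-7}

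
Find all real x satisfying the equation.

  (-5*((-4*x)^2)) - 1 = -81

Step 1. [(-5*((-4*x)^2)) - 1 = -81] 1 comes off first (add 1) ⇒ sub: -5*((-4*x)^2) = -80.
Step 2. [-5*((-4*x)^2) = -80] -5 out front; divide by -5 ⇒ div: (-4*x)^2 = 16.
Step 3. [(-4*x)^2 = 16] √ both sides: 16 ≥ 0 gives two branches, so sqrt: -4*x = 4 or -4.
Step 4. [-4*x = 4 or -4] leading coefficient -4: divide by -4. So div: x = -1 or 1.

Answer: x ∈ {-1, 1}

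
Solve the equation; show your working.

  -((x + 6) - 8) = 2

Step 1. [-((x + 6) - 8) = 2] leading − — multiply by −1 ⇒ neg: (x + 6) - 8 = -2.
Step 2. [(x + 6) - 8 = -2] peel the -8: add 8 from each side, so sub: x + 6 = 6.
Step 3. [x + 6 = 6] subtract 6: x sits inside (… + 6) ⇒ sub: x = 0.

Answer: x ∈ {0}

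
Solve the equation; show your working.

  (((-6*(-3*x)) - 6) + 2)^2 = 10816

Step 1. [(((-6*(-3*x)) - 6) + 2)^2 = 10816] √ both sides: 10816 ≥ 0 gives two branches ⇒ sqrt: ((-6*(-3*x)) - 6) + 2 = 104 or -104.
Step 2. [((-6*(-3*x)) - 6) + 2 = 104 or -104] the outer +2 inverts by subtracting 2 ⇒ sub: (-6*(-3*x)) - 6 = 102 or -106.
Step 3. [(-6*(-3*x)) - 6 = 102 or -106] peel the -6: add 6 from each side. So sub: -6*(-3*x) = 108 or -100.
Step 4. [-6*(-3*x) = 108 or -100] -6 out front; divide by -6, so div: -3*x = -18 or 50/3.
Step 5. [-3*x = -18 or 50/3] -3·(inner) — divide through by -3, so div: x = 6 or -50/9.

Answer: x ∈ {-50/9, 6}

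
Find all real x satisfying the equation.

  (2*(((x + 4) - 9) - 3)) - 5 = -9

Step 1. [(2*(((x + 4) - 9) - 3)) - 5 = -9] 5 comes off first (add 5), so sub: 2*(((x + 4) - 9) - 3) = -4.
Step 2. [2*(((x + 4) - 9) - 3) = -4] 2·(inner) — divide through by 2. So div: ((x + 4) - 9) - 3 = -2.
Step 3. [((x + 4) - 9) - 3 = -2] 3 comes off first (add 3), so sub: (x + 4) - 9 = 1.
Step 4. [(x + 4) - 9 = 1] the outer -9 inverts by adding 9. So sub: x + 4 = 10.
Step 5. [x + 4 = 10] 4 comes off first (subtract 4), so sub: x = 6.

Answer: x ∈ {6}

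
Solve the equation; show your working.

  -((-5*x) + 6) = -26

Step 1. [-((-5*x) + 6) = -26] flip signs both sides ⇒ neg: (-5*x) + 6 = 26.
Step 2. [(-5*x) + 6 = 26] the outer +6 inverts by subtracting 6, so sub: -5*x = 20.
Step 3. [-5*x = 20] divide by the outer -5, so div: x = -4.

Answer: x ∈ {-4}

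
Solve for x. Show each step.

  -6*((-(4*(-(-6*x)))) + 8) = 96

Step 1. [-6*((-(4*(-(-6*x)))) + 8) = 96] divide by the outer -6, so div: (-(4*(-(-6*x)))) + 8 = -16.
Step 2. [(-(4*(-(-6*x)))) + 8 = -16] peel the +8: subtract 8 from each side. So sub: -(4*(-(-6*x))) = -24.
Step 3. [-(4*(-(-6*x))) = -24] leading − — multiply by −1. So neg: 4*(-(-6*x)) = 24.
Step 4. [4*(-(-6*x)) = 24] leading coefficient 4: divide by 4. So div: -(-6*x) = 6.
Step 5. [-(-6*x) = 6] flip signs both sides ⇒ neg: -6*x = -6.
Step 6. [-6*x = -6] leading coefficient -6: divide by -6 ⇒ div: x = 1.

Answer: x ∈ {1}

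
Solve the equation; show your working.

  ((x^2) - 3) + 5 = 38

Step 1. [((x^2) - 3) + 5 = 38] subtract 5: x sits inside (… + 5), so sub: (x^2) - 3 = 33.
Step 2. [(x^2) - 3 = 33] -3 is outermost — add 3 both sides. So sub: x^2 = 36.
Step 3. [x^2 = 36] 36 ≥ 0, LHS is (·)² — take ±√ ⇒ sqrt: x = 6 or -6.

Answer: x ∈ {-6, 6}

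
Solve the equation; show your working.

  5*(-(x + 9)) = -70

Step 1. [5*(-(x + 9)) = -70] divide by the outer 5. So div: -(x + 9) = -14.
Step 2. [-(x + 9) = -14] LHS negated; negate both sides ⇒ neg: x + 9 = 14.
Step 3. [x + 9 = 14] the outer +9 inverts by subtracting 9 ⇒ sub: x = 5.

Answer: x ∈ {5}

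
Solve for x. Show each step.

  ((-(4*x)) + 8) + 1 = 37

Step 1. [((-(4*x)) + 8) + 1 = 37] the outer +1 inverts by subtracting 1, so sub: (-(4*x)) + 8 = 36.
Step 2. [(-(4*x)) + 8 = 36] +8 is outermost — subtract 8 both sides ⇒ sub: -(4*x) = 28.
Step 3. [-(4*x) = 28] leading − — multiply by −1. So neg: 4*x = -28.
Step 4. [4*x = -28] LHS = 4·(…); ÷4 both sides ⇒ div: x = -7.

Answer: x ∈ {-7}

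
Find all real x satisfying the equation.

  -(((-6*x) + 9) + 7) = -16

Step 1. [-(((-6*x) + 9) + 7) = -16] LHS negated; negate both sides ⇒ neg: ((-6*x) + 9) + 7 = 16.
Step 2. [((-6*x) + 9) + 7 = 16] peel the +7: subtract 7 from each side, so sub: (-6*x) + 9 = 9.
Step 3. [(-6*x) + 9 = 9] +9 is outermost — subtract 9 both sides, so sub: -6*x = 0.
Step 4. [-6*x = 0] divide by the outer -6 ⇒ div: x = 0.

Answer: x ∈ {0}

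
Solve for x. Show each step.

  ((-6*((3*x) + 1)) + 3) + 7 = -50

Step 1. [((-6*((3*x) + 1)) + 3) + 7 = -50] the outer +7 inverts by subtracting 7. So sub: (-6*((3*x) + 1)) + 3 = -57.
Step 2. [(-6*((3*x) + 1)) + 3 = -57] subtract 3: x sits inside (… + 3) ⇒ sub: -6*((3*x) + 1) = -60.
Step 3. [-6*((3*x) + 1) = -60] -6 out front; divide by -6. So div: (3*x) + 1 = 10.
Step 4. [(3*x) + 1 = 10] the outer +1 inverts by subtracting 1, so sub: 3*x = 9.
Step 5. [3*x = 9] leading coefficient 3: divide by 3 ⇒ div: x = 3.

Answer: x ∈ {3}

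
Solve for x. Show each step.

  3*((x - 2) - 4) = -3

Step 1. [3*((x - 2) - 4) = -3] leading coefficient 3: divide by 3. So div: (x - 2) - 4 = -1.
Step 2. [(x - 2) - 4 = -1] the outer -4 inverts by adding 4, so sub: x - 2 = 3.
Step 3. [x - 2 = 3] -2 is outermost — add 2 both sides, so sub: x = 5.

Answer: x ∈ {5}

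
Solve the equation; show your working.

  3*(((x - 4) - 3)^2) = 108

Step 1. [3*(((x - 4) - 3)^2) = 108] 3 out front; divide by 3 ⇒ div: ((x - 4) - 3)^2 = 36.
Step 2. [((x - 4) - 3)^2 = 36] √ both sides: 36 ≥ 0 gives two branches, so sqrt: (x - 4) - 3 = 6 or -6.
Step 3. [(x - 4) - 3 = 6 or -6] add 3: x sits inside (… - 3) ⇒ sub: x - 4 = 9 or -3.
Step 4. [x - 4 = 9 or -3] peel the -4: add 4 from each side, so sub: x = 13 or 1.

Answer: x ∈ {1, 13}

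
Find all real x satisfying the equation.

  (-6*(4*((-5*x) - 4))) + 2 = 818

Step 1. [(-6*(4*((-5*x) - 4))) + 2 = 818] subtract 2: x sits inside (… + 2). So sub: -6*(4*((-5*x) - 4)) = 816.
Step 2. [-6*(4*((-5*x) - 4)) = 816] divide by the outer -6, so div: 4*((-5*x) - 4) = -136.
Step 3. [4*((-5*x) - 4) = -136] 4·(inner) — divide through by 4, so div: (-5*x) - 4 = -34.
Step 4. [(-5*x) - 4 = -34] 4 comes off first (add 4) ⇒ sub: -5*x = -30.
Step 5. [-5*x = -30] -5 out front; divide by -5, so div: x = 6.

Answer: x ∈ {6}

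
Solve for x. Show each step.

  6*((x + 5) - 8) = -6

Step 1. [6*((x + 5) - 8) = -6] leading coefficient 6: divide by 6. So div: (x + 5) - 8 = -1.
Step 2. [(x + 5) - 8 = -1] -8 is outermost — add 8 both sides. So sub: x + 5 = 7.
Step 3. [x + 5 = 7] subtract 5: x sits inside (… + 5), so sub: x = 2.

Answer: x ∈ {2}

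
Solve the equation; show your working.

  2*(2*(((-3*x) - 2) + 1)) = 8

Step 1. [2*(2*(((-3*x) - 2) + 1)) = 8] 2 out front; divide by 2, so div: 2*(((-3*x) - 2) + 1) = 4.
Step 2. [2*(((-3*x) - 2) + 1) = 4] divide by the outer 2 ⇒ div: ((-3*x) - 2) + 1 = 2.
Step 3. [((-3*x) - 2) + 1 = 2] peel the +1: subtract 1 from each side. So sub: (-3*x) - 2 = 1.
Step 4. [(-3*x) - 2 = 1] the outer -2 inverts by adding 2, so sub: -3*x = 3.
Step 5. [-3*x = 3] -3 out front; divide by -3, so div: x = -1.

Answer: x ∈ {-1}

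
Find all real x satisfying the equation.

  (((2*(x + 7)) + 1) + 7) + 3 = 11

Step 1. [(((2*(x + 7)) + 1) + 7) + 3 = 11] 3 comes off first (subtract 3), so sub: ((2*(x + 7)) + 1) + 7 = 8.
Step 2. [((2*(x + 7)) + 1) + 7 = 8] the outer +7 inverts by subtracting 7, so sub: (2*(x + 7)) + 1 = 1.
Step 3. [(2*(x + 7)) + 1 = 1] subtract 1: x sits inside (… + 1). So sub: 2*(x + 7) = 0.
Step 4. [2*(x + 7) = 0] divide by the outer 2 ⇒ div: x + 7 = 0.
Step 5. [x + 7 = 0] 7 comes off first (subtract 7). So sub: x = -7.

Answer: x ∈ {-7}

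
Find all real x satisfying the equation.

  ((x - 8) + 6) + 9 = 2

Step 1. [((x - 8) + 6) + 9 = 2] 9 comes off first (subtract 9). So sub: (x - 8) + 6 = -7.
Step 2. [(x - 8) + 6 = -7] +6 is outermost — subtract 6 both sides ⇒ sub: x - 8 = -13.
Step 3. [x - 8 = -13] 8 comes off first (add 8) ⇒ sub: x = -5.

Answer: x ∈ {-5}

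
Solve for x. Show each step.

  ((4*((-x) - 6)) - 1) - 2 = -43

Step 1. [((4*((-x) - 6)) - 1) - 2 = -43] -2 is outermost — add 2 both sides. So sub: (4*((-x) - 6)) - 1 = -41.
Step 2. [(4*((-x) - 6)) - 1 = -41] -1 is outermost — add 1 both sides ⇒ sub: 4*((-x) - 6) = -40.
Step 3. [4*((-x) - 6) = -40] divide by the outer 4 ⇒ div: (-x) - 6 = -10.
Step 4. [(-x) - 6 = -10] 6 comes off first (add 6), so sub: -x = -4.
Step 5. [-x = -4] flip signs both sides. So neg: x = 4.

Answer: x ∈ {4}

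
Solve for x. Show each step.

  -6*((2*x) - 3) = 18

Step 1. [-6*((2*x) - 3) = 18] -6 out front; divide by -6. So div: (2*x) - 3 = -3.
Step 2. [(2*x) - 3 = -3] -3 is outermost — add 3 both sides. So sub: 2*x = 0.
Step 3. [2*x = 0] LHS = 2·(…); ÷2 both sides. So div: x = 0.

Answer: x ∈ {0}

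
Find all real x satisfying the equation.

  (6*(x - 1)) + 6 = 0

Step 1. [(6*(x - 1)) + 6 = 0] common factor 6 (LHS and 0) — divide through, so factor: (x - 1) + 1 = 0.
Step 2. [(x - 1) + 1 = 0] 1 comes off first (subtract 1). So sub: x - 1 = -1.
Step 3. [x - 1 = -1] the outer -1 inverts by adding 1, so sub: x = 0.

Answer: x ∈ {0}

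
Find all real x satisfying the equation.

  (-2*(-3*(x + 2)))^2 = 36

Step 1. [(-2*(-3*(x + 2)))^2 = 36] LHS squared, RHS 36 ≥ 0: apply √ (±), so sqrt: -2*(-3*(x + 2)) = 6 or -6.
Step 2. [-2*(-3*(x + 2)) = 6 or -6] -2·(inner) — divide through by -2. So div: -3*(x + 2) = -3 or 3.
Step 3. [-3*(x + 2) = -3 or 3] -3 out front; divide by -3. So div: x + 2 = 1 or -1.
Step 4. [x + 2 = 1 or -1] subtract 2: x sits inside (… + 2) ⇒ sub: x = -1 or -3.

Answer: x ∈ {-3, -1}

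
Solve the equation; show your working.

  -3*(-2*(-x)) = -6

Step 1. [-3*(-2*(-x)) = -6] -3 out front; divide by -3. So div: -2*(-x) = 2.
Step 2. [-2*(-x) = 2] -2 out front; divide by -2. So div: -x = -1.
Step 3. [-x = -1] flip signs both sides, so neg: x = 1.

Answer: x ∈ {1}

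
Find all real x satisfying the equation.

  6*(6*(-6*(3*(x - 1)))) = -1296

Step 1. [6*(6*(-6*(3*(x - 1)))) = -1296] 6·(inner) — divide through by 6, so div: 6*(-6*(3*(x - 1))) = -216.
Step 2. [6*(-6*(3*(x - 1))) = -216] LHS = 6·(…); ÷6 both sides ⇒ div: -6*(3*(x - 1)) = -36.
Step 3. [-6*(3*(x - 1)) = -36] leading coefficient -6: divide by -6, so div: 3*(x - 1) = 6.
Step 4. [3*(x - 1) = 6] divide by the outer 3, so div: x - 1 = 2.
Step 5. [x - 1 = 2] peel the -1: add 1 from each side. So sub: x = 3.

Answer: x ∈ {3}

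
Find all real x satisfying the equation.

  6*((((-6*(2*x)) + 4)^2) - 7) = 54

Step 1. [6*((((-6*(2*x)) + 4)^2) - 7) = 54] LHS = 6·(…); ÷6 both sides. So div: (((-6*(2*x)) + 4)^2) - 7 = 9.
Step 2. [(((-6*(2*x)) + 4)^2) - 7 = 9] add 7: x sits inside (… - 7). So sub: ((-6*(2*x)) + 4)^2 = 16.
Step 3. [((-6*(2*x)) + 4)^2 = 16] √ both sides: 16 ≥ 0 gives two branches ⇒ sqrt: (-6*(2*x)) + 4 = 4 or -4.
Step 4. [(-6*(2*x)) + 4 = 4 or -4] the outer +4 inverts by subtracting 4. So sub: -6*(2*x) = 0 or -8.
Step 5. [-6*(2*x) = 0 or -8] divide by the outer -6. So div: 2*x = 0 or 4/3.
Step 6. [2*x = 0 or 4/3] divide by the outer 2, so div: x = 0 or 2/3.

Answer: x ∈ {0, 2/3}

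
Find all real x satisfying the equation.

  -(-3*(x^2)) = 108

Step 1. [-(-3*(x^2)) = 108] leading − — multiply by −1. So neg: -3*(x^2) = -108.
Step 2. [-3*(x^2) = -108] LHS = -3·(…); ÷-3 both sides ⇒ div: x^2 = 36.
Step 3. [x^2 = 36] 36 ≥ 0, LHS is (·)² — take ±√ ⇒ sqrt: x = 6 or -6.

Answer: x ∈ {-6, 6}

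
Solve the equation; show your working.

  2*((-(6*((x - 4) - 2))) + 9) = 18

Step 1. [2*((-(6*((x - 4) - 2))) + 9) = 18] 2 out front; divide by 2. So div: (-(6*((x - 4) - 2))) + 9 = 9.
Step 2. [(-(6*((x - 4) - 2))) + 9 = 9] peel the +9: subtract 9 from each side ⇒ sub: -(6*((x - 4) - 2)) = 0.
Step 3. [-(6*((x - 4) - 2)) = 0] flip signs both sides, so neg: 6*((x - 4) - 2) = 0.
Step 4. [6*((x - 4) - 2) = 0] leading coefficient 6: divide by 6. So div: (x - 4) - 2 = 0.
Step 5. [(x - 4) - 2 = 0] -2 is outermost — add 2 both sides, so sub: x - 4 = 2.
Step 6. [x - 4 = 2] peel the -4: add 4 from each side ⇒ sub: x = 6.

Answer: x ∈ {6}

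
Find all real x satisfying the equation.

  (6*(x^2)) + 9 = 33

Step 1. [(6*(x^2)) + 9 = 33] subtract 9: x sits inside (… + 9) ⇒ sub: 6*(x^2) = 24.
Step 2. [6*(x^2) = 24] divide by the outer 6 ⇒ div: x^2 = 4.
Step 3. [x^2 = 4] √ both sides: 4 ≥ 0 gives two branches. So sqrt: x = 2 or -2.

Answer: x ∈ {-2, 2}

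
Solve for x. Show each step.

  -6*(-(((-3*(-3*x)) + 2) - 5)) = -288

Step 1. [-6*(-(((-3*(-3*x)) + 2) - 5)) = -288] divide by the outer -6 ⇒ div: -(((-3*(-3*x)) + 2) - 5) = 48.
Step 2. [-(((-3*(-3*x)) + 2) - 5) = 48] leading − — multiply by −1, so neg: ((-3*(-3*x)) + 2) - 5 = -48.
Step 3. [((-3*(-3*x)) + 2) - 5 = -48] -5 is outermost — add 5 both sides ⇒ sub: (-3*(-3*x)) + 2 = -43.
Step 4. [(-3*(-3*x)) + 2 = -43] 2 comes off first (subtract 2). So sub: -3*(-3*x) = -45.
Step 5. [-3*(-3*x) = -45] divide by the outer -3. So div: -3*x = 15.
Step 6. [-3*x = 15] divide by the outer -3 ⇒ div: x = -5.

Answer: x ∈ {-5}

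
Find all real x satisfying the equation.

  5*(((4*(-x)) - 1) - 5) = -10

Step 1. [5*(((4*(-x)) - 1) - 5) = -10] LHS = 5·(…); ÷5 both sides ⇒ div: ((4*(-x)) - 1) - 5 = -2.
Step 2. [((4*(-x)) - 1) - 5 = -2] -5 is outermost — add 5 both sides, so sub: (4*(-x)) - 1 = 3.
Step 3. [(4*(-x)) - 1 = 3] peel the -1: add 1 from each side, so sub: 4*(-x) = 4.
Step 4. [4*(-x) = 4] 4·(inner) — divide through by 4. So div: -x = 1.
Step 5. [-x = 1] flip signs both sides. So neg: x = -1.

Answer: x ∈ {-1}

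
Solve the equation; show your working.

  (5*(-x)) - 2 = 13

Step 1. [(5*(-x)) - 2 = 13] 2 comes off first (add 2) ⇒ sub: 5*(-x) = 15.
Step 2. [5*(-x) = 15] LHS = 5·(…); ÷5 both sides ⇒ div: -x = 3.
Step 3. [-x = 3] flip signs both sides. So neg: x = -3.

Answer: x ∈ {-3}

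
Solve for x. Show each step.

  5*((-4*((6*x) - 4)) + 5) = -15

Step 1. [5*((-4*((6*x) - 4)) + 5) = -15] 5 out front; divide by 5, so div: (-4*((6*x) - 4)) + 5 = -3.
Step 2. [(-4*((6*x) - 4)) + 5 = -3] 5 comes off first (subtract 5) ⇒ sub: -4*((6*x) - 4) = -8.
Step 3. [-4*((6*x) - 4) = -8] -4 out front; divide by -4, so div: (6*x) - 4 = 2.
Step 4. [(6*x) - 4 = 2] peel the -4: add 4 from each side ⇒ sub: 6*x = 6.
Step 5. [6*x = 6] leading coefficient 6: divide by 6 ⇒ div: x = 1.

Answer: x ∈ {1}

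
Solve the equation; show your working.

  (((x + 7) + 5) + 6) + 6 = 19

Step 1. [(((x + 7) + 5) + 6) + 6 = 19] 6 comes off first (subtract 6). So sub: ((x + 7) + 5) + 6 = 13.
Step 2. [((x + 7) + 5) + 6 = 13] +6 is outermost — subtract 6 both sides, so sub: (x + 7) + 5 = 7.
Step 3. [(x + 7) + 5 = 7] 5 comes off first (subtract 5). So sub: x + 7 = 2.
Step 4. [x + 7 = 2] 7 comes off first (subtract 7), so sub: x = -5.

Answer: x ∈ {-5}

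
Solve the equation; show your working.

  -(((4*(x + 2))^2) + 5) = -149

Step 1. [-(((4*(x + 2))^2) + 5) = -149] flip signs both sides ⇒ neg: ((4*(x + 2))^2) + 5 = 149.
Step 2. [((4*(x + 2))^2) + 5 = 149] subtract 5: x sits inside (… + 5) ⇒ sub: (4*(x + 2))^2 = 144.
Step 3. [(4*(x + 2))^2 = 144] √ both sides: 144 ≥ 0 gives two branches ⇒ sqrt: 4*(x + 2) = 12 or -12.
Step 4. [4*(x + 2) = 12 or -12] 4·(inner) — divide through by 4. So div: x + 2 = 3 or -3.
Step 5. [x + 2 = 3 or -3] the outer +2 inverts by subtracting 2 ⇒ sub: x = 1 or -5.

Answer: x ∈ {-5, 1}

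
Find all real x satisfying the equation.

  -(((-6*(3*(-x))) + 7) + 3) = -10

Step 1. [-(((-6*(3*(-x))) + 7) + 3) = -10] leading − — multiply by −1. So neg: ((-6*(3*(-x))) + 7) + 3 = 10.
Step 2. [((-6*(3*(-x))) + 7) + 3 = 10] the outer +3 inverts by subtracting 3 ⇒ sub: (-6*(3*(-x))) + 7 = 7.
Step 3. [(-6*(3*(-x))) + 7 = 7] 7 comes off first (subtract 7), so sub: -6*(3*(-x)) = 0.
Step 4. [-6*(3*(-x)) = 0] -6·(inner) — divide through by -6. So div: 3*(-x) = 0.
Step 5. [3*(-x) = 0] 3·(inner) — divide through by 3, so div: -x = 0.
Step 6. [-x = 0] leading − — multiply by −1. So neg: x = 0.

Answer: x ∈ {0}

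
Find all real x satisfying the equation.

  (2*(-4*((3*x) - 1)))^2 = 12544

Step 1. [(2*(-4*((3*x) - 1)))^2 = 12544] 12544 ≥ 0, LHS is (·)² — take ±√ ⇒ sqrt: 2*(-4*((3*x) - 1)) = 112 or -112.
Step 2. [2*(-4*((3*x) - 1)) = 112 or -112] 2·(inner) — divide through by 2, so div: -4*((3*x) - 1) = 56 or -56.
Step 3. [-4*((3*x) - 1) = 56 or -56] leading coefficient -4: divide by -4 ⇒ div: (3*x) - 1 = -14 or 14.
Step 4. [(3*x) - 1 = -14 or 14] 1 comes off first (add 1). So sub: 3*x = -13 or 15.
Step 5. [3*x = -13 or 15] divide by the outer 3, so div: x = -13/3 or 5.

Answer: x ∈ {-13/3, 5}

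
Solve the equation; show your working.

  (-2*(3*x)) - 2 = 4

Step 1. [(-2*(3*x)) - 2 = 4] common factor -2 (LHS and 4) — divide through, so factor: (3*x) + 1 = -2.
Step 2. [(3*x) + 1 = -2] 1 comes off first (subtract 1), so sub: 3*x = -3.
Step 3. [3*x = -3] 3·(inner) — divide through by 3, so div: x = -1.

Answer: x ∈ {-1}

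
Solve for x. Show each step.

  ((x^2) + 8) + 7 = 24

Step 1. [((x^2) + 8) + 7 = 24] 7 comes off first (subtract 7), so sub: (x^2) + 8 = 17.
Step 2. [(x^2) + 8 = 17] 8 comes off first (subtract 8), so sub: x^2 = 9.
Step 3. [x^2 = 9] LHS squared, RHS 9 ≥ 0: apply √ (±). So sqrt: x = 3 or -3.

Answer: x ∈ {-3, 3}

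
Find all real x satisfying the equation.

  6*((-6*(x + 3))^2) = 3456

Step 1. [6*((-6*(x + 3))^2) = 3456] divide by the outer 6 ⇒ div: (-6*(x + 3))^2 = 576.
Step 2. [(-6*(x + 3))^2 = 576] 576 ≥ 0, LHS is (·)² — take ±√. So sqrt: -6*(x + 3) = 24 or -24.
Step 3. [-6*(x + 3) = 24 or -24] LHS = -6·(…); ÷-6 both sides. So div: x + 3 = -4 or 4.
Step 4. [x + 3 = -4 or 4] +3 is outermost — subtract 3 both sides ⇒ sub: x = -7 or 1.

Answer: x ∈ {-7, 1}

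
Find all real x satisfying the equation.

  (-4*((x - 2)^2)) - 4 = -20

Step 1. [(-4*((x - 2)^2)) - 4 = -20] -4 is outermost — add 4 both sides ⇒ sub: -4*((x - 2)^2) = -16.
Step 2. [-4*((x - 2)^2) = -16] leading coefficient -4: divide by -4, so div: (x - 2)^2 = 4.
Step 3. [(x - 2)^2 = 4] 4 ≥ 0, LHS is (·)² — take ±√, so sqrt: x - 2 = 2 or -2.
Step 4. [x - 2 = 2 or -2] 2 comes off first (add 2). So sub: x = 4 or 0.

Answer: x ∈ {0, 4}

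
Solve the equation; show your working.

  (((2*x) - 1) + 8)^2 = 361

Step 1. [(((2*x) - 1) + 8)^2 = 361] √ both sides: 361 ≥ 0 gives two branches, so sqrt: ((2*x) - 1) + 8 = 19 or -19.
Step 2. [((2*x) - 1) + 8 = 19 or -19] subtract 8: x sits inside (… + 8), so sub: (2*x) - 1 = 11 or -27.
Step 3. [(2*x) - 1 = 11 or -27] 1 comes off first (add 1). So sub: 2*x = 12 or -26.
Step 4. [2*x = 12 or -26] divide by the outer 2 ⇒ div: x = 6 or -13.

Answer: x ∈ {-13, 6}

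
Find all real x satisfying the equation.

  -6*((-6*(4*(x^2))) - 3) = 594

Step 1. [-6*((-6*(4*(x^2))) - 3) = 594] LHS = -6·(…); ÷-6 both sides ⇒ div: (-6*(4*(x^2))) - 3 = -99.
Step 2. [(-6*(4*(x^2))) - 3 = -99] peel the -3: add 3 from each side. So sub: -6*(4*(x^2)) = -96.
Step 3. [-6*(4*(x^2)) = -96] LHS = -6·(…); ÷-6 both sides ⇒ div: 4*(x^2) = 16.
Step 4. [4*(x^2) = 16] leading coefficient 4: divide by 4. So div: x^2 = 4.
Step 5. [x^2 = 4] √ both sides: 4 ≥ 0 gives two branches, so sqrt: x = 2 or -2.

Answer: x ∈ {-2, 2}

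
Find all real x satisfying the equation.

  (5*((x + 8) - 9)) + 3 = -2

Step 1. [(5*((x + 8) - 9)) + 3 = -2] peel the +3: subtract 3 from each side ⇒ sub: 5*((x + 8) - 9) = -5.
Step 2. [5*((x + 8) - 9) = -5] leading coefficient 5: divide by 5 ⇒ div: (x + 8) - 9 = -1.
Step 3. [(x + 8) - 9 = -1] the outer -9 inverts by adding 9, so sub: x + 8 = 8.
Step 4. [x + 8 = 8] the outer +8 inverts by subtracting 8. So sub: x = 0.

Answer: x ∈ {0}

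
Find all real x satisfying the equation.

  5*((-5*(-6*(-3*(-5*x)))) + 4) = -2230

Step 1. [5*((-5*(-6*(-3*(-5*x)))) + 4) = -2230] divide by the outer 5. So div: (-5*(-6*(-3*(-5*x)))) + 4 = -446.
Step 2. [(-5*(-6*(-3*(-5*x)))) + 4 = -446] the outer +4 inverts by subtracting 4 ⇒ sub: -5*(-6*(-3*(-5*x))) = -450.
Step 3. [-5*(-6*(-3*(-5*x))) = -450] -5 out front; divide by -5 ⇒ div: -6*(-3*(-5*x)) = 90.
Step 4. [-6*(-3*(-5*x)) = 90] divide by the outer -6. So div: -3*(-5*x) = -15.
Step 5. [-3*(-5*x) = -15] -3 out front; divide by -3, so div: -5*x = 5.
Step 6. [-5*x = 5] -5·(inner) — divide through by -5. So div: x = -1.

Answer: x ∈ {-1}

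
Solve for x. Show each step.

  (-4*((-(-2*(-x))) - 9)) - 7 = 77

Step 1. [(-4*((-(-2*(-x))) - 9)) - 7 = 77] the outer -7 inverts by adding 7. So sub: -4*((-(-2*(-x))) - 9) = 84.
Step 2. [-4*((-(-2*(-x))) - 9) = 84] divide by the outer -4. So div: (-(-2*(-x))) - 9 = -21.
Step 3. [(-(-2*(-x))) - 9 = -21] -9 is outermost — add 9 both sides. So sub: -(-2*(-x)) = -12.
Step 4. [-(-2*(-x)) = -12] leading − — multiply by −1 ⇒ neg: -2*(-x) = 12.
Step 5. [-2*(-x) = 12] leading coefficient -2: divide by -2. So div: -x = -6.
Step 6. [-x = -6] LHS negated; negate both sides. So neg: x = 6.

Answer: x ∈ {6}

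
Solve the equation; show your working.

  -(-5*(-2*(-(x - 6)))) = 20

Step 1. [-(-5*(-2*(-(x - 6)))) = 20] LHS negated; negate both sides, so neg: -5*(-2*(-(x - 6))) = -20.
Step 2. [-5*(-2*(-(x - 6))) = -20] -5 out front; divide by -5. So div: -2*(-(x - 6)) = 4.
Step 3. [-2*(-(x - 6)) = 4] LHS = -2·(…); ÷-2 both sides ⇒ div: -(x - 6) = -2.
Step 4. [-(x - 6) = -2] flip signs both sides. So neg: x - 6 = 2.
Step 5. [x - 6 = 2] -6 is outermost — add 6 both sides, so sub: x = 8.

Answer: x ∈ {8}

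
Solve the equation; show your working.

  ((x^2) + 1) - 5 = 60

Step 1. [((x^2) + 1) - 5 = 60] add 5: x sits inside (… - 5), so sub: (x^2) + 1 = 65.
Step 2. [(x^2) + 1 = 65] 1 comes off first (subtract 1) ⇒ sub: x^2 = 64.
Step 3. [x^2 = 64] 64 ≥ 0, LHS is (·)² — take ±√, so sqrt: x = 8 or -8.

Answer: x ∈ {-8, 8}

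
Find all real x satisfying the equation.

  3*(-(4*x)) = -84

Step 1. [3*(-(4*x)) = -84] divide by the outer 3 ⇒ div: -(4*x) = -28.
Step 2. [-(4*x) = -28] flip signs both sides. So neg: 4*x = 28.
Step 3. [4*x = 28] 4·(inner) — divide through by 4, so div: x = 7.

Answer: x ∈ {7}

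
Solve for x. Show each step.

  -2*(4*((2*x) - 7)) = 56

Step 1. [-2*(4*((2*x) - 7)) = 56] LHS = -2·(…); ÷-2 both sides. So div: 4*((2*x) - 7) = -28.
Step 2. [4*((2*x) - 7) = -28] 4·(inner) — divide through by 4, so div: (2*x) - 7 = -7.
Step 3. [(2*x) - 7 = -7] peel the -7: add 7 from each side ⇒ sub: 2*x = 0.
Step 4. [2*x = 0] LHS = 2·(…); ÷2 both sides ⇒ div: x = 0.

Answer: x ∈ {0}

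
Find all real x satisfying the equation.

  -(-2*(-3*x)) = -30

Step 1. [-(-2*(-3*x)) = -30] LHS negated; negate both sides. So neg: -2*(-3*x) = 30.
Step 2. [-2*(-3*x) = 30] -2 out front; divide by -2 ⇒ div: -3*x = -15.
Step 3. [-3*x = -15] -3 out front; divide by -3. So div: x = 5.

Answer: x ∈ {5}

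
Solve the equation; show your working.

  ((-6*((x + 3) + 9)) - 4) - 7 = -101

Step 1. [((-6*((x + 3) + 9)) - 4) - 7 = -101] add 7: x sits inside (… - 7) ⇒ sub: (-6*((x + 3) + 9)) - 4 = -94.
Step 2. [(-6*((x + 3) + 9)) - 4 = -94] -4 is outermost — add 4 both sides, so sub: -6*((x + 3) + 9) = -90.
Step 3. [-6*((x + 3) + 9) = -90] divide by the outer -6, so div: (x + 3) + 9 = 15.
Step 4. [(x + 3) + 9 = 15] subtract 9: x sits inside (… + 9). So sub: x + 3 = 6.
Step 5. [x + 3 = 6] +3 is outermost — subtract 3 both sides ⇒ sub: x = 3.

Answer: x ∈ {3}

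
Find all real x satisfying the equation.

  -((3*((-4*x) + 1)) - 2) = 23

Step 1. [-((3*((-4*x) + 1)) - 2) = 23] flip signs both sides ⇒ neg: (3*((-4*x) + 1)) - 2 = -23.
Step 2. [(3*((-4*x) + 1)) - 2 = -23] 2 comes off first (add 2), so sub: 3*((-4*x) + 1) = -21.
Step 3. [3*((-4*x) + 1) = -21] 3·(inner) — divide through by 3 ⇒ div: (-4*x) + 1 = -7.
Step 4. [(-4*x) + 1 = -7] the outer +1 inverts by subtracting 1. So sub: -4*x = -8.
Step 5. [-4*x = -8] leading coefficient -4: divide by -4. So div: x = 2.

Answer: x ∈ {2}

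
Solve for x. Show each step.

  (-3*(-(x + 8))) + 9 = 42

Step 1. [(-3*(-(x + 8))) + 9 = 42] 9 comes off first (subtract 9) ⇒ sub: -3*(-(x + 8)) = 33.
Step 2. [-3*(-(x + 8)) = 33] -3·(inner) — divide through by -3. So div: -(x + 8) = -11.
Step 3. [-(x + 8) = -11] leading − — multiply by −1 ⇒ neg: x + 8 = 11.
Step 4. [x + 8 = 11] the outer +8 inverts by subtracting 8, so sub: x = 3.

Answer: x ∈ {3}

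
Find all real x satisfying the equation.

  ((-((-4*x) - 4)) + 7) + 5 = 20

Step 1. [((-((-4*x) - 4)) + 7) + 5 = 20] 5 comes off first (subtract 5) ⇒ sub: (-((-4*x) - 4)) + 7 = 15.
Step 2. [(-((-4*x) - 4)) + 7 = 15] peel the +7: subtract 7 from each side. So sub: -((-4*x) - 4) = 8.
Step 3. [-((-4*x) - 4) = 8] LHS negated; negate both sides, so neg: (-4*x) - 4 = -8.
Step 4. [(-4*x) - 4 = -8] add 4: x sits inside (… - 4), so sub: -4*x = -4.
Step 5. [-4*x = -4] LHS = -4·(…); ÷-4 both sides, so div: x = 1.

Answer: x ∈ {1}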